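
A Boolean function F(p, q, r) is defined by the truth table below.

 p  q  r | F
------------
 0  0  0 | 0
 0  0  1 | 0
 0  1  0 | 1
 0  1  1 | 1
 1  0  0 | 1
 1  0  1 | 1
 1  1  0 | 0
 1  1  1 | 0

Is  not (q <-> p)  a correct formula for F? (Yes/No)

Yes

Evaluate not (q <-> p) on each row and compare to F:
  p=0, q=0, r=0: formula gives 0, F = 0 ✓
  p=0, q=0, r=1: formula gives 0, F = 0 ✓
  p=0, q=1, r=0: formula gives 1, F = 1 ✓
  p=0, q=1, r=1: formula gives 1, F = 1 ✓
  p=1, q=0, r=0: formula gives 1, F = 1 ✓
  …and likewise for the remaining 3 rows.
Every row agrees, so the formula is equivalent.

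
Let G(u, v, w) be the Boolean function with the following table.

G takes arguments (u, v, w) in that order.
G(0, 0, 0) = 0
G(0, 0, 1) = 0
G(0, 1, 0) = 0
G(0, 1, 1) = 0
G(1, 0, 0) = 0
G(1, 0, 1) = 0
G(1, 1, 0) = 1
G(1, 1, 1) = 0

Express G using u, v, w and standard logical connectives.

Only row (1,1,0) gives 1. That row's minterm u·v·¬w is G directly.

G(u, v, w) = (u & v) & ~w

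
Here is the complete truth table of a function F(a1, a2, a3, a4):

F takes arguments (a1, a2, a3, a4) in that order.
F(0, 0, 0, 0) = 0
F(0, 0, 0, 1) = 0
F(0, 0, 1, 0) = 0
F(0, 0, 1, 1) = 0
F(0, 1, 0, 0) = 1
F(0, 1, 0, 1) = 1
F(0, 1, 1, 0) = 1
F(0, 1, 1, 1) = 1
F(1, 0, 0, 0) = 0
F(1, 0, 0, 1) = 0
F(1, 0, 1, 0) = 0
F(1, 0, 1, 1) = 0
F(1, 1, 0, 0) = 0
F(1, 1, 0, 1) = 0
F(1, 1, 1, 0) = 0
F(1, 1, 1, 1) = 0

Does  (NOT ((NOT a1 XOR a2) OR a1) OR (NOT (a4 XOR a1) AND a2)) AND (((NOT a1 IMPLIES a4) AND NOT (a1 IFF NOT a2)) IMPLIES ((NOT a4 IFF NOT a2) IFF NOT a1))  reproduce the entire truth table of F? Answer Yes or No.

Yes

Evaluate (NOT ((NOT a1 XOR a2) OR a1) OR (NOT (a4 XOR a1) AND a2)) AND (((NOT a1 IMPLIES a4) AND NOT (a1 IFF NOT a2)) IMPLIES ((NOT a4 IFF NOT a2) IFF NOT a1)) on each row and compare to F:
  a1=0, a2=0, a3=0, a4=0: formula gives 0, F = 0 ✓
  a1=0, a2=0, a3=0, a4=1: formula gives 0, F = 0 ✓
  a1=0, a2=0, a3=1, a4=0: formula gives 0, F = 0 ✓
  a1=0, a2=0, a3=1, a4=1: formula gives 0, F = 0 ✓
  … (the remaining 12 rows also agree.)
Every row agrees, so the formula is equivalent.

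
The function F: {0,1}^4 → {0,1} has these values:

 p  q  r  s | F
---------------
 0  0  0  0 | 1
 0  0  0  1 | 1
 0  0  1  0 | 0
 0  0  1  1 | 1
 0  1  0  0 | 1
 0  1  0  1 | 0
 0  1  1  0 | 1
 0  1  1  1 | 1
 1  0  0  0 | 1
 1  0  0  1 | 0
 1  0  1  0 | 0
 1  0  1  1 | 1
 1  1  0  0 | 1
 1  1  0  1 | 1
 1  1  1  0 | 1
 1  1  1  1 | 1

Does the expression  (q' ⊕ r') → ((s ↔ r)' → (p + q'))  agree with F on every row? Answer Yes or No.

Test each input against both F and the formula:
  p=0, q=0, r=0, s=0: formula gives 1, F = 1 ✓
  p=0, q=0, r=0, s=1: formula gives 1, F = 1 ✓
  p=0, q=0, r=1, s=0: formula gives 1, but F = 0 ✗
Since they disagree at (0,0,1,0), the expression is not a correct formula for F.

No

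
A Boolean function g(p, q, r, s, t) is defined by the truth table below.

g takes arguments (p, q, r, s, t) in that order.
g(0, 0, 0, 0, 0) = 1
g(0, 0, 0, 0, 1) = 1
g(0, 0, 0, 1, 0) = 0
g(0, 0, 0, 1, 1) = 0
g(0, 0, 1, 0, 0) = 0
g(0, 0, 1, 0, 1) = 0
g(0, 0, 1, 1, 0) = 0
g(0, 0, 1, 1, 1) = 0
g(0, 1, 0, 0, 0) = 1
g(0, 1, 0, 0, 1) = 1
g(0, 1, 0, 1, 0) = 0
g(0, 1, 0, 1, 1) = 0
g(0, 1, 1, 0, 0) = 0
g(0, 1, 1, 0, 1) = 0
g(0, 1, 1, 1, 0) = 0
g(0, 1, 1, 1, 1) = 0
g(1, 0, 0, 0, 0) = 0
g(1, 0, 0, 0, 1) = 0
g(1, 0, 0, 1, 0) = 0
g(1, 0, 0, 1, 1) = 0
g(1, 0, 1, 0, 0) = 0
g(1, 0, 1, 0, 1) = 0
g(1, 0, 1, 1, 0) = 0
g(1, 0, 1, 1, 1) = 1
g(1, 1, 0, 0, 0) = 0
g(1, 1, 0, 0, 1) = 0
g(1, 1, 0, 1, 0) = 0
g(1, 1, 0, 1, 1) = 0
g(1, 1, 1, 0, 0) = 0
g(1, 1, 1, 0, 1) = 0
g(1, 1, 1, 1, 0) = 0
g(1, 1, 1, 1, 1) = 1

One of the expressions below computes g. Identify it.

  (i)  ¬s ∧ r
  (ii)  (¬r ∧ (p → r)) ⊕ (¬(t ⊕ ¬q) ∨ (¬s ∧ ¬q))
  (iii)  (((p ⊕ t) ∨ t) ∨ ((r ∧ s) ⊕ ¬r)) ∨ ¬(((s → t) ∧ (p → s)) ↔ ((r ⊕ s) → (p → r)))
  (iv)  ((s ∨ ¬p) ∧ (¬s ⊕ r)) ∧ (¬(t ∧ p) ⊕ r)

iv

(i) fails at (0,0,0,0,0): the formula yields 0, g is 1.
(ii) fails at (0,0,0,0,0): the formula yields 0, g is 1.
(iii) fails at (0,0,0,1,0): the formula yields 1, g is 0.
That leaves (iv). Evaluating it on every row reproduces the table of g exactly.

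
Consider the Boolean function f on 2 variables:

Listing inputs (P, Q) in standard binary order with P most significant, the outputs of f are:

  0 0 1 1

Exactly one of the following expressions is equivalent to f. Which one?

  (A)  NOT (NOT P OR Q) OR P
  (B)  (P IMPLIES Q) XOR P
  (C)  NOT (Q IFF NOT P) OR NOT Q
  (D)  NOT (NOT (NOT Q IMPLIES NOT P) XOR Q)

(B) disagrees with f on (0,0) (formula → 1, table → 0); rule it out.
(C) disagrees with f on (0,0) (formula → 1, table → 0); rule it out.
(D) disagrees with f on (0,0) (formula → 1, table → 0); rule it out.
Only (A) survives; checking it on all 4 rows confirms it matches f.

A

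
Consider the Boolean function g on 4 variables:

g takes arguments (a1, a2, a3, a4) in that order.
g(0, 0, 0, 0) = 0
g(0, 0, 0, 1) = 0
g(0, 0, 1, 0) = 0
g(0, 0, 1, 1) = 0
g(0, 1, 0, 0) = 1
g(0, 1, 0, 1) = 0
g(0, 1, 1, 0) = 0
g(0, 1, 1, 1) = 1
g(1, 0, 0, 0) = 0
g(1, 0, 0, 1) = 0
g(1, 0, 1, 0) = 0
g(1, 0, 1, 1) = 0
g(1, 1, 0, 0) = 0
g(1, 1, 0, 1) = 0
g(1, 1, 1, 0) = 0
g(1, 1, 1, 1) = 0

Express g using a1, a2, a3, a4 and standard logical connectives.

g=1 on 2 inputs: (0,1,0,0), (0,1,1,1). Reading each as a conjunction of literals (¬a1·a2·¬a3·¬a4, ¬a1·a2·a3·a4) and taking the OR gives the canonical DNF.

g(a1, a2, a3, a4) = (((~a1 & a2) & ~a3) & ~a4) | (((~a1 & a2) & a3) & a4)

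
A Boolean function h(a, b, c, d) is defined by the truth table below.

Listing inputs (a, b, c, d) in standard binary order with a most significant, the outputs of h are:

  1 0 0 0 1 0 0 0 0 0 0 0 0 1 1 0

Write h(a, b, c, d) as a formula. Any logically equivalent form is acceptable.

h(a, b, c, d) = (((((~a & ~b) & ~c) & ~d) | (((~a & b) & ~c) & ~d)) | (((a & b) & ~c) & d)) | (((a & b) & c) & ~d)

The 1-rows are (0,0,0,0), (0,1,0,0), (1,1,0,1), (1,1,1,0). Each contributes one minterm — ¬a·¬b·¬c·¬d; ¬a·b·¬c·¬d; a·b·¬c·d; a·b·c·¬d — and their disjunction is a sum-of-products form of h.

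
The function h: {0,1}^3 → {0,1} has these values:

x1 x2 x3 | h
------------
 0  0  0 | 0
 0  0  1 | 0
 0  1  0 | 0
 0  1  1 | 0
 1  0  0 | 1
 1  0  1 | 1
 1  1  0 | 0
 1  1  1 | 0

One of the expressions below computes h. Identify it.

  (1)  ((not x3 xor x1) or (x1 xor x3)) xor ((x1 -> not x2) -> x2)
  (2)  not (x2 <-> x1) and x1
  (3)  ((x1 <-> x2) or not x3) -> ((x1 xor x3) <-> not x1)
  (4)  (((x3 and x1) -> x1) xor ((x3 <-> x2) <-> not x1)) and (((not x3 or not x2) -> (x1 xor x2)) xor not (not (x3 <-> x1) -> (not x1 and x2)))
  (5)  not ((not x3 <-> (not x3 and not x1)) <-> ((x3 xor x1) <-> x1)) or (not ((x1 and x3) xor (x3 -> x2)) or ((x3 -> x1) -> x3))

(1) disagrees with h on (0,0,0) (formula → 1, table → 0); rule it out.
(3) disagrees with h on (0,0,1) (formula → 1, table → 0); rule it out.
(4) disagrees with h on (0,0,1) (formula → 1, table → 0); rule it out.
(5) disagrees with h on (0,0,1) (formula → 1, table → 0); rule it out.
Only (2) survives; checking it on all 8 rows confirms it matches h.

2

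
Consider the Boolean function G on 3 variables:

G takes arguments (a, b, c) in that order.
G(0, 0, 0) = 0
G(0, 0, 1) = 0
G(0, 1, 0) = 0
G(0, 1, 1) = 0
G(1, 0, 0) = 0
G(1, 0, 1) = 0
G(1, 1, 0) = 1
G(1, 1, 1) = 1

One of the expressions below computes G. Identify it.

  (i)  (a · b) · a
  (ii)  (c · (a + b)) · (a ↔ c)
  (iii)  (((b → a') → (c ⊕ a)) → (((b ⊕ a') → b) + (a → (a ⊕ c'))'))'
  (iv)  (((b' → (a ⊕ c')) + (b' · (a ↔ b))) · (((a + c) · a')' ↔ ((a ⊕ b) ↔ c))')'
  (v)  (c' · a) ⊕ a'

(ii) disagrees with G on (1,0,1) (formula → 1, table → 0); rule it out.
(iii) disagrees with G on (0,0,1) (formula → 1, table → 0); rule it out.
(iv) disagrees with G on (0,0,0) (formula → 1, table → 0); rule it out.
(v) disagrees with G on (0,0,0) (formula → 1, table → 0); rule it out.
That leaves (i). Evaluating it on every row reproduces the table of G exactly.

i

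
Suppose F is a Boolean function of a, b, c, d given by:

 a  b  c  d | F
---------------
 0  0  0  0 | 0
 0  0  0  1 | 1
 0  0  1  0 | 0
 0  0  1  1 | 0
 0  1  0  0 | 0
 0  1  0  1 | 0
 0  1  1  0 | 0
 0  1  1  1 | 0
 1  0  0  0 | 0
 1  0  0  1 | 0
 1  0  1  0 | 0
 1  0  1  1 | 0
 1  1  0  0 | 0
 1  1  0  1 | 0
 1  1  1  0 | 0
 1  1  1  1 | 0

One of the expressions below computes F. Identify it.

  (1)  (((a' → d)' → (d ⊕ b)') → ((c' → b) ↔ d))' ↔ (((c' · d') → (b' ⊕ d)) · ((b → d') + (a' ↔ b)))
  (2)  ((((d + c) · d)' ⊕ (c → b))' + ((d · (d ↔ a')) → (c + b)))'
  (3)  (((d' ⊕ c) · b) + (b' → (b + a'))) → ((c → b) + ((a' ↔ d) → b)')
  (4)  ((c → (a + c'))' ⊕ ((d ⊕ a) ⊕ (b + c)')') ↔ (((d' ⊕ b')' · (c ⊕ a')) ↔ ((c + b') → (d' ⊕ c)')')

(1) disagrees with F on (0,0,1,0) (formula → 1, table → 0); rule it out.
(3) disagrees with F on (0,0,0,0) (formula → 1, table → 0); rule it out.
(4) disagrees with F on (0,1,0,0) (formula → 1, table → 0); rule it out.
(2) is the remaining candidate, and it agrees with F on all 16 inputs.

2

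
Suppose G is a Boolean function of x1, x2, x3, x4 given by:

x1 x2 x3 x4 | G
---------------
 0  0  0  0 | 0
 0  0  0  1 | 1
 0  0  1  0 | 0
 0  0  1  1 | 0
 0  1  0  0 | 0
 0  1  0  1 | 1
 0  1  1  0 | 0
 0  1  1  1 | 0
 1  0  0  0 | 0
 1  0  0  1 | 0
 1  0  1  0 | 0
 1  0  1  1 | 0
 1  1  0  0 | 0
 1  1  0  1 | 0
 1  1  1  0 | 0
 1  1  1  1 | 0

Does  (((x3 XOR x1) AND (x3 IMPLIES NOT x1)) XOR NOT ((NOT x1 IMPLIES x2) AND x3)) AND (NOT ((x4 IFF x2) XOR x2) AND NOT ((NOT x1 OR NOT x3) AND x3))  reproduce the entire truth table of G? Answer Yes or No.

Evaluate (((x3 XOR x1) AND (x3 IMPLIES NOT x1)) XOR NOT ((NOT x1 IMPLIES x2) AND x3)) AND (NOT ((x4 IFF x2) XOR x2) AND NOT ((NOT x1 OR NOT x3) AND x3)) on each row and compare to G:
  x1=0, x2=0, x3=0, x4=0: formula gives 0, G = 0 ✓
  x1=0, x2=0, x3=0, x4=1: formula gives 1, G = 1 ✓
  x1=0, x2=0, x3=1, x4=0: formula gives 0, G = 0 ✓
  x1=0, x2=0, x3=1, x4=1: formula gives 0, G = 0 ✓
  …and likewise for the remaining 12 rows.
No disagreement on any input; they are logically equivalent.

Yes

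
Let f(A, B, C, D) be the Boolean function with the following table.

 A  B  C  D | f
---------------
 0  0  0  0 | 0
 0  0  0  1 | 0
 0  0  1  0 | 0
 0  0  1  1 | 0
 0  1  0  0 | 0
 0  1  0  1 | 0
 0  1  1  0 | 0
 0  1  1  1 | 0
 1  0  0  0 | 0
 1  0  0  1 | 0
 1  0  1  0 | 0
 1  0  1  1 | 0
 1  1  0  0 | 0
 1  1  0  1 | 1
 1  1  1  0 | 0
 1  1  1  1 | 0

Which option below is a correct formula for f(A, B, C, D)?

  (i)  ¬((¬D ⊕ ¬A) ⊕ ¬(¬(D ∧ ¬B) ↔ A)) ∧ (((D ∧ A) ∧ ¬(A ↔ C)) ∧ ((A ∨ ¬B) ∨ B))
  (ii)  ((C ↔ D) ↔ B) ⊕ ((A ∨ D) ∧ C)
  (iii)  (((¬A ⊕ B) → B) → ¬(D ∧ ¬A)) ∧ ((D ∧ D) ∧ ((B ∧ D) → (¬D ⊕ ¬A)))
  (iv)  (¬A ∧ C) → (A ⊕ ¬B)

(ii) disagrees with f on (0,0,0,1) (formula → 1, table → 0); rule it out.
(iii) disagrees with f on (0,0,0,1) (formula → 1, table → 0); rule it out.
(iv) disagrees with f on (0,0,0,0) (formula → 1, table → 0); rule it out.
(i) is the remaining candidate, and it agrees with f on all 16 inputs.

i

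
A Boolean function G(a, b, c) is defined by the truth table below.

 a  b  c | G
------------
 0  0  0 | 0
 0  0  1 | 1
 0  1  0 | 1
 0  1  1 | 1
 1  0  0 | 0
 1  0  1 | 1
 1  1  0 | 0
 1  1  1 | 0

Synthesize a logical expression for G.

G=1 on 4 inputs: (0,0,1), (0,1,0), (0,1,1), (1,0,1). Reading each as a conjunction of literals (¬a·¬b·c, ¬a·b·¬c, ¬a·b·c, a·¬b·c) and taking the OR gives the canonical DNF.

G(a, b, c) = ((((~a & ~b) & c) | ((~a & b) & ~c)) | ((~a & b) & c)) | ((a & ~b) & c)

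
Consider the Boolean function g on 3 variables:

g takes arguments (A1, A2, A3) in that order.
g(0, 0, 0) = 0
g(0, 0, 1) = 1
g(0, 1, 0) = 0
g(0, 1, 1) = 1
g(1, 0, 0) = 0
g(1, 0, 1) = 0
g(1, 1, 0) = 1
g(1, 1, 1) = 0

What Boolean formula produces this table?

g(A1, A2, A3) = (((¬A1 ∧ ¬A2) ∧ A3) ∨ ((¬A1 ∧ A2) ∧ A3)) ∨ ((A1 ∧ A2) ∧ ¬A3)

The 1-rows are (0,0,1), (0,1,1), (1,1,0). Each contributes one minterm — ¬A1·¬A2·A3; ¬A1·A2·A3; A1·A2·¬A3 — and their disjunction is a sum-of-products form of g.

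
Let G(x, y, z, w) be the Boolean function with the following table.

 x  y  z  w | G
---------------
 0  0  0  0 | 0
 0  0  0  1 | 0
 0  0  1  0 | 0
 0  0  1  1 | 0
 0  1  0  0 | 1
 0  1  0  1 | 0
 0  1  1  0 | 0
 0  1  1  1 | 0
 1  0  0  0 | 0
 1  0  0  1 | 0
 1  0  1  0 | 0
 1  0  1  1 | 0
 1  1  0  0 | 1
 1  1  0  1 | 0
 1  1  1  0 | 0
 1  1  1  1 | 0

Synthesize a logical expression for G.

G(x, y, z, w) = (((x' · y) · z') · w') + (((x · y) · z') · w')

Collect the rows where G=1 — (0,1,0,0), (1,1,0,0) — and write one minterm per row: ¬x·y·¬z·¬w, x·y·¬z·¬w. Their union (logical OR) reproduces the table exactly.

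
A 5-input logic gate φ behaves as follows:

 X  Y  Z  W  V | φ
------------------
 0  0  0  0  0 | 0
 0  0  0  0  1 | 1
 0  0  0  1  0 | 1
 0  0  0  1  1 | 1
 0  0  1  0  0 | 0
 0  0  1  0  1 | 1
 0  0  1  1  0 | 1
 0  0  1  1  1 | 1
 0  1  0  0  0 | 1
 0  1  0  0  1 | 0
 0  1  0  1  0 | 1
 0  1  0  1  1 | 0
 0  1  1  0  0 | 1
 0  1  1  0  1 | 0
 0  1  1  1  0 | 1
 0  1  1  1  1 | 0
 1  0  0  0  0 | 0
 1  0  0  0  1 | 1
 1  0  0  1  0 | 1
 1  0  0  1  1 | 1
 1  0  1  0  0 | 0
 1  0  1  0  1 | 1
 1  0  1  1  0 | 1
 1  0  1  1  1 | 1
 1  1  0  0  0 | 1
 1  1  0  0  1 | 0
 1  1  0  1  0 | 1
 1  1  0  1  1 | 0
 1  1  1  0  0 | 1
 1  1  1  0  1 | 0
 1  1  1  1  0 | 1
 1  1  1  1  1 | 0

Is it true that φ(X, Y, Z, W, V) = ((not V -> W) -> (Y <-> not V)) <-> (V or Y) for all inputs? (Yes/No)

Test each input against both φ and the formula:
  X=0, Y=0, Z=0, W=0, V=0: formula gives 0, φ = 0 ✓
  X=0, Y=0, Z=0, W=0, V=1: formula gives 1, φ = 1 ✓
  X=0, Y=0, Z=0, W=1, V=0: formula gives 1, φ = 1 ✓
  X=0, Y=0, Z=0, W=1, V=1: formula gives 1, φ = 1 ✓
  …and likewise for the remaining 28 rows.
Every row agrees, so the formula is equivalent.

Yes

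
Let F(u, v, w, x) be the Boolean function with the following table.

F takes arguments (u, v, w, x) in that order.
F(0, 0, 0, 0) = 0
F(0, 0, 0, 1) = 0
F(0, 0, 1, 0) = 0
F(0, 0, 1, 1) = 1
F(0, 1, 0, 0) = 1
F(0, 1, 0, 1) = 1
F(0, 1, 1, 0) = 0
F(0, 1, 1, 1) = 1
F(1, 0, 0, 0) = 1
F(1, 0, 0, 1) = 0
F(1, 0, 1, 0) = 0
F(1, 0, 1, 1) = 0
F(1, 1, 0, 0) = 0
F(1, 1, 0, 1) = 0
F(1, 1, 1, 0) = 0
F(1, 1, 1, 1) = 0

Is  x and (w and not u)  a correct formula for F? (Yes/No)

No

Test each input against both F and the formula:
  u=0, v=0, w=0, x=0: formula gives 0, F = 0 ✓
  u=0, v=0, w=0, x=1: formula gives 0, F = 0 ✓
  u=0, v=0, w=1, x=0: formula gives 0, F = 0 ✓
  u=0, v=0, w=1, x=1: formula gives 1, F = 1 ✓
  u=0, v=1, w=0, x=0: formula gives 0, but F = 1 ✗
Row (0,1,0,0) is a counterexample, so the formula is not equivalent to F.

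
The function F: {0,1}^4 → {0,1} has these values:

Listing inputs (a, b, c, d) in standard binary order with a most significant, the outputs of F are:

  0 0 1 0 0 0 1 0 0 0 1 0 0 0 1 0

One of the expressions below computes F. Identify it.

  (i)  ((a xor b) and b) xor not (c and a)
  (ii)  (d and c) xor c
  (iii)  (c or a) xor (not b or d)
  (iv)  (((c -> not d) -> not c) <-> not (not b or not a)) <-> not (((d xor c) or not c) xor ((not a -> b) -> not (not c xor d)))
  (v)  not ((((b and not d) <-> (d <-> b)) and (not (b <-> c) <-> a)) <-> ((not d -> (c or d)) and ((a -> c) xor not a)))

ii

(i) fails at (0,0,0,0): the formula yields 1, F is 0.
(iii) fails at (0,0,0,0): the formula yields 1, F is 0.
(iv) fails at (0,0,1,1): the formula yields 1, F is 0.
(v) fails at (0,0,0,1): the formula yields 1, F is 0.
(ii) is the remaining candidate, and it agrees with F on all 16 inputs.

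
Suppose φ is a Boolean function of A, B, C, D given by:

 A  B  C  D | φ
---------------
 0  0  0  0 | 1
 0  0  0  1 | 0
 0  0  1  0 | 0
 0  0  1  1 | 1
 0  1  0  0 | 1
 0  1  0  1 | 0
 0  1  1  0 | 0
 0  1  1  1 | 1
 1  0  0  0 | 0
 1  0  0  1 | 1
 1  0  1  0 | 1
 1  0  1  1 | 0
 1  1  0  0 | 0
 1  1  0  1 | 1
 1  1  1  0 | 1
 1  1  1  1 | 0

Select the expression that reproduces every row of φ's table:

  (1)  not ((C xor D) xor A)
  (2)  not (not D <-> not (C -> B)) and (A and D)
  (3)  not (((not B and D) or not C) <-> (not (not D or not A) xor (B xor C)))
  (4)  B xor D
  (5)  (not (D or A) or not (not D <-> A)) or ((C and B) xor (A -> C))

(2) disagrees with φ on (0,0,0,0) (formula → 0, table → 1); rule it out.
(3) disagrees with φ on (0,0,0,1) (formula → 1, table → 0); rule it out.
(4) disagrees with φ on (0,0,0,0) (formula → 0, table → 1); rule it out.
(5) disagrees with φ on (0,0,0,1) (formula → 1, table → 0); rule it out.
That leaves (1). Evaluating it on every row reproduces the table of φ exactly.

1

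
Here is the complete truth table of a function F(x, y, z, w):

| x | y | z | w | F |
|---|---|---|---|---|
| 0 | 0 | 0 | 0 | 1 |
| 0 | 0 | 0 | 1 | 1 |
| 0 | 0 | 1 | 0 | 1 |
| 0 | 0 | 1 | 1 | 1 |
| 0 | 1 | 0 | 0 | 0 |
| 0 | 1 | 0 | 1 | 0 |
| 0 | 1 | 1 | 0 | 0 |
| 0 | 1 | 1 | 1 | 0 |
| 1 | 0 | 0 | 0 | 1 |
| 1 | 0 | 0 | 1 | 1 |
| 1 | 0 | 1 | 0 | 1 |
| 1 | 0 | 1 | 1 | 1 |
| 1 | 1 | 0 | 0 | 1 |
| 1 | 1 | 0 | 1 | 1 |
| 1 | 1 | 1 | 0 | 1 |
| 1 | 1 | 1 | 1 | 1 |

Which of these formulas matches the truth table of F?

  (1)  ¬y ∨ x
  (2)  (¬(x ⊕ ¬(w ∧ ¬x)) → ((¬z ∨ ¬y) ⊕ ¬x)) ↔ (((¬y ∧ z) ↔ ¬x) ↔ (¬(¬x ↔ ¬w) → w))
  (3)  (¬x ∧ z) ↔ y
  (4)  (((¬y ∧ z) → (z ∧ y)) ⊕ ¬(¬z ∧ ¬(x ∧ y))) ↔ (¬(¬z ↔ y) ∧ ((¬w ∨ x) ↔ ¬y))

1

(2): at (0,0,0,0) it gives 0, but F = 1 — eliminated.
(3): at (0,0,1,0) it gives 0, but F = 1 — eliminated.
(4): at (0,0,0,1) it gives 0, but F = 1 — eliminated.
(1) is the remaining candidate, and it agrees with F on all 16 inputs.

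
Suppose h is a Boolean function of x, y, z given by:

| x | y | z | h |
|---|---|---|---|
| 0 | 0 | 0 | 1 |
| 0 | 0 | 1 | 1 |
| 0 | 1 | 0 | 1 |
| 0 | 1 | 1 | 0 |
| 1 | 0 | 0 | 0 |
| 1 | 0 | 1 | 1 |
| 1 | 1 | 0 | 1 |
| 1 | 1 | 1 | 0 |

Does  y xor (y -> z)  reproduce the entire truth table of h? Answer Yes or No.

No

Evaluate y xor (y -> z) on each row and compare to h:
  x=0, y=0, z=0: formula gives 1, h = 1 ✓
  x=0, y=0, z=1: formula gives 1, h = 1 ✓
  x=0, y=1, z=0: formula gives 1, h = 1 ✓
  x=0, y=1, z=1: formula gives 0, h = 0 ✓
  x=1, y=0, z=0: formula gives 1, but h = 0 ✗
Since they disagree at (1,0,0), the expression is not a correct formula for h.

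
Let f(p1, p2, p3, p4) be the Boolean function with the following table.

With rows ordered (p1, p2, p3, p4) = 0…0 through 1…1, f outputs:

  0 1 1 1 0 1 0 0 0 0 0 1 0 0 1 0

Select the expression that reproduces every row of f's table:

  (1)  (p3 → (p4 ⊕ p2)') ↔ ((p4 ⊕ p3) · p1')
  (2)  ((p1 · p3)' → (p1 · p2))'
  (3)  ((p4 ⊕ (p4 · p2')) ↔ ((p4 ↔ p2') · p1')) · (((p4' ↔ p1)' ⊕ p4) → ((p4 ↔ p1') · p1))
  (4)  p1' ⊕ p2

1

(2) disagrees with f on (0,0,0,0) (formula → 1, table → 0); rule it out.
(3) disagrees with f on (0,0,0,1) (formula → 0, table → 1); rule it out.
(4) disagrees with f on (0,0,0,0) (formula → 1, table → 0); rule it out.
(1) is the remaining candidate, and it agrees with f on all 16 inputs.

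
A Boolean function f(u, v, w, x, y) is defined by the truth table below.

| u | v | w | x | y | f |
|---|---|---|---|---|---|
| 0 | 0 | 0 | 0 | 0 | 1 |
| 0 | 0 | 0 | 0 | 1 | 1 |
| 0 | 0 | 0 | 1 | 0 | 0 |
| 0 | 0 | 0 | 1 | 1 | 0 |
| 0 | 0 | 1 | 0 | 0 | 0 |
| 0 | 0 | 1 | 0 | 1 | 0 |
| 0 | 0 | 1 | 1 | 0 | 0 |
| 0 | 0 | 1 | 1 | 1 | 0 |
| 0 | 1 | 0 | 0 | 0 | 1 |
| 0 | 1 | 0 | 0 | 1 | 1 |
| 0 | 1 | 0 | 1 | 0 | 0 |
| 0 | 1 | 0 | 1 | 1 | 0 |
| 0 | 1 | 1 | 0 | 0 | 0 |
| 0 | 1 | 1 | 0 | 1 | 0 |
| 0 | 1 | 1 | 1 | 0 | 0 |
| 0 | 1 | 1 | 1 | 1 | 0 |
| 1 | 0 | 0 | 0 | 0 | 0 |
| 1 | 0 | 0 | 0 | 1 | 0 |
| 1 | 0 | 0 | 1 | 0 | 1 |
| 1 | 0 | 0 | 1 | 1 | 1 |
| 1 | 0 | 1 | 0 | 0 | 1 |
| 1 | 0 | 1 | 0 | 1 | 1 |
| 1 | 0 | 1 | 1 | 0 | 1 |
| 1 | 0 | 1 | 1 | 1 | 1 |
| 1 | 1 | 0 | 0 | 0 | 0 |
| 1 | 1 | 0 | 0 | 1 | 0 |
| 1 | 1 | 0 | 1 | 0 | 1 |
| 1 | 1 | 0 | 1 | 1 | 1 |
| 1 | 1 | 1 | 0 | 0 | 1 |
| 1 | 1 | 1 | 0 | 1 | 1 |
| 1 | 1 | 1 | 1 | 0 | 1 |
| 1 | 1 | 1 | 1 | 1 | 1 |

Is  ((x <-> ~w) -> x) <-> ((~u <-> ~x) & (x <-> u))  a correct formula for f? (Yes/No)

Evaluate ((x <-> ~w) -> x) <-> ((~u <-> ~x) & (x <-> u)) on each row and compare to f:
  u=0, v=0, w=0, x=0, y=0: formula gives 1, f = 1 ✓
  u=0, v=0, w=0, x=0, y=1: formula gives 1, f = 1 ✓
  u=0, v=0, w=0, x=1, y=0: formula gives 0, f = 0 ✓
  u=0, v=0, w=0, x=1, y=1: formula gives 0, f = 0 ✓
  … (the remaining 28 rows also agree.)
No disagreement on any input; they are logically equivalent.

Yes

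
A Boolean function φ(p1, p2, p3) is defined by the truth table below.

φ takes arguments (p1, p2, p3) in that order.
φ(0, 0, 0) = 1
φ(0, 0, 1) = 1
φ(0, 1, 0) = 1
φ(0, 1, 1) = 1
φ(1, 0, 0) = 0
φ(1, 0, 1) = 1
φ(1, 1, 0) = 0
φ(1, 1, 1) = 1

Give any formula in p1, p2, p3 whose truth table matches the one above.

φ is 0 on only 2 rows — (1,0,0), (1,1,0). Writing each as a minterm (p1·¬p2·¬p3, p1·p2·¬p3) and OR-ing them characterizes exactly where φ=0, so φ is the negation of that disjunction.

φ(p1, p2, p3) = not (((p1 and not p2) and not p3) or ((p1 and p2) and not p3))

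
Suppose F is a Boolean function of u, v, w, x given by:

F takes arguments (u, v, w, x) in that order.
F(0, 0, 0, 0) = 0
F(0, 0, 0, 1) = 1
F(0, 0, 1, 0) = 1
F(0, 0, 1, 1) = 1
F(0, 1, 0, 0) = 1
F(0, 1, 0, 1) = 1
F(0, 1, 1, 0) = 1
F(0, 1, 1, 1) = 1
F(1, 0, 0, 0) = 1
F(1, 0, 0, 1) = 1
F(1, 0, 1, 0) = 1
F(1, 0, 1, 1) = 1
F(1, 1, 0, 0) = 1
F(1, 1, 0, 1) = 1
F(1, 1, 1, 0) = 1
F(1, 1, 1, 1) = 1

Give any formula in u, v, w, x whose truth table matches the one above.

F(u, v, w, x) = ((u or v) or w) or x

The output is 1 whenever at least one input is 1 — the OR of all inputs.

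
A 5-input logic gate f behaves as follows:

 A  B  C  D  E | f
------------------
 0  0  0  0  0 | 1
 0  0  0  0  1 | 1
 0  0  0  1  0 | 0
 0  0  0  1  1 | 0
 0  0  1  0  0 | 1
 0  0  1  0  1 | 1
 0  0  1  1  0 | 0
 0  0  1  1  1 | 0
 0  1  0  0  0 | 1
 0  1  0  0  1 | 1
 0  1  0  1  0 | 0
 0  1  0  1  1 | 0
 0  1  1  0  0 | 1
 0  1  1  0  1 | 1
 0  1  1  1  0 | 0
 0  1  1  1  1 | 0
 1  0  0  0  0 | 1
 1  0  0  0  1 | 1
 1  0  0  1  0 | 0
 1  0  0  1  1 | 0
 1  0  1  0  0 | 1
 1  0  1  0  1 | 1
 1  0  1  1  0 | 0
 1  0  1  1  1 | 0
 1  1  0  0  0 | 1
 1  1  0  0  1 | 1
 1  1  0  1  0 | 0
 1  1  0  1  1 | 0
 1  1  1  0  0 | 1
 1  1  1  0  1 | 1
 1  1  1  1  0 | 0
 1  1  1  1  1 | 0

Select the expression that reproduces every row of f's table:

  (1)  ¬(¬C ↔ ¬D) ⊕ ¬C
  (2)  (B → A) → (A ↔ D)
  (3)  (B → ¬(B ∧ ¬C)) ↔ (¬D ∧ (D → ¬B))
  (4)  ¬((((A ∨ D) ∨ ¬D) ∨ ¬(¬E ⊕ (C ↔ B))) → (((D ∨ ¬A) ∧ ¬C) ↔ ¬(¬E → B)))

1

(2) fails at (0,1,0,1,0): the formula yields 1, f is 0.
(3) fails at (0,1,0,0,0): the formula yields 0, f is 1.
(4) fails at (0,0,0,0,0): the formula yields 0, f is 1.
(1) is the remaining candidate, and it agrees with f on all 32 inputs.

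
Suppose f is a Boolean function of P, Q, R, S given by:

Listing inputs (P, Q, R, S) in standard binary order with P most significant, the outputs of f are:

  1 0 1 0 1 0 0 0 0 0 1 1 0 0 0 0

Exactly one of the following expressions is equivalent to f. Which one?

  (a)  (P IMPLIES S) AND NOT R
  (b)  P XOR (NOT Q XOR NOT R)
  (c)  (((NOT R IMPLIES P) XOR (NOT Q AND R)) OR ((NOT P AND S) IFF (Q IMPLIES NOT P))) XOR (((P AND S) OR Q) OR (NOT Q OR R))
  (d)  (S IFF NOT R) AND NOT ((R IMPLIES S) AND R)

c

(a) fails at (0,0,0,1): the formula yields 1, f is 0.
(b) fails at (0,0,0,0): the formula yields 0, f is 1.
(d) fails at (0,0,0,0): the formula yields 0, f is 1.
That leaves (c). Evaluating it on every row reproduces the table of f exactly.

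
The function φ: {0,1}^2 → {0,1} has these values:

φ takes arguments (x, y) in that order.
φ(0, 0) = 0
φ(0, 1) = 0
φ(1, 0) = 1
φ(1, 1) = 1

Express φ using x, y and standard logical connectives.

φ(x, y) = x

The output simply equals x.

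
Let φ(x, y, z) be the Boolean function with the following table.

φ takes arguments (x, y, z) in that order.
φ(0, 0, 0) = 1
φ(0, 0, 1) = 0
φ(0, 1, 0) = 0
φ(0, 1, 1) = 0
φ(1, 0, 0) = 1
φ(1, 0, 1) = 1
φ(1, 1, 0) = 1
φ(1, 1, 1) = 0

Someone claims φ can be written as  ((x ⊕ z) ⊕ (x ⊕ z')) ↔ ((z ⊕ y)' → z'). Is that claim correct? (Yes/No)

Check the formula against φ row by row:
  x=0, y=0, z=0: formula gives 1, φ = 1 ✓
  x=0, y=0, z=1: formula gives 1, but φ = 0 ✗
Row (0,0,1) is a counterexample, so the formula is not equivalent to φ.

No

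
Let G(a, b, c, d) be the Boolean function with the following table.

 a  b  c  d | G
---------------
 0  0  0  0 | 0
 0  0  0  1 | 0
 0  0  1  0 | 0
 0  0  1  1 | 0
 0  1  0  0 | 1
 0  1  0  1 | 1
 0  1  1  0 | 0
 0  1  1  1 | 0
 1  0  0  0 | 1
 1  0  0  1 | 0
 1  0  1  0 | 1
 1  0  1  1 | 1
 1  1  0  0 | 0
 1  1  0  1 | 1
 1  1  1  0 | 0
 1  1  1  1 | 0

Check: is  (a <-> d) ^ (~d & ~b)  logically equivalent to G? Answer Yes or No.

No

Check the formula against G row by row:
  a=0, b=0, c=0, d=0: formula gives 0, G = 0 ✓
  a=0, b=0, c=0, d=1: formula gives 0, G = 0 ✓
  a=0, b=0, c=1, d=0: formula gives 0, G = 0 ✓
  a=0, b=0, c=1, d=1: formula gives 0, G = 0 ✓
  …
  a=0, b=1, c=0, d=1: formula gives 0, but G = 1 ✗
Row (0,1,0,1) is a counterexample, so the formula is not equivalent to G.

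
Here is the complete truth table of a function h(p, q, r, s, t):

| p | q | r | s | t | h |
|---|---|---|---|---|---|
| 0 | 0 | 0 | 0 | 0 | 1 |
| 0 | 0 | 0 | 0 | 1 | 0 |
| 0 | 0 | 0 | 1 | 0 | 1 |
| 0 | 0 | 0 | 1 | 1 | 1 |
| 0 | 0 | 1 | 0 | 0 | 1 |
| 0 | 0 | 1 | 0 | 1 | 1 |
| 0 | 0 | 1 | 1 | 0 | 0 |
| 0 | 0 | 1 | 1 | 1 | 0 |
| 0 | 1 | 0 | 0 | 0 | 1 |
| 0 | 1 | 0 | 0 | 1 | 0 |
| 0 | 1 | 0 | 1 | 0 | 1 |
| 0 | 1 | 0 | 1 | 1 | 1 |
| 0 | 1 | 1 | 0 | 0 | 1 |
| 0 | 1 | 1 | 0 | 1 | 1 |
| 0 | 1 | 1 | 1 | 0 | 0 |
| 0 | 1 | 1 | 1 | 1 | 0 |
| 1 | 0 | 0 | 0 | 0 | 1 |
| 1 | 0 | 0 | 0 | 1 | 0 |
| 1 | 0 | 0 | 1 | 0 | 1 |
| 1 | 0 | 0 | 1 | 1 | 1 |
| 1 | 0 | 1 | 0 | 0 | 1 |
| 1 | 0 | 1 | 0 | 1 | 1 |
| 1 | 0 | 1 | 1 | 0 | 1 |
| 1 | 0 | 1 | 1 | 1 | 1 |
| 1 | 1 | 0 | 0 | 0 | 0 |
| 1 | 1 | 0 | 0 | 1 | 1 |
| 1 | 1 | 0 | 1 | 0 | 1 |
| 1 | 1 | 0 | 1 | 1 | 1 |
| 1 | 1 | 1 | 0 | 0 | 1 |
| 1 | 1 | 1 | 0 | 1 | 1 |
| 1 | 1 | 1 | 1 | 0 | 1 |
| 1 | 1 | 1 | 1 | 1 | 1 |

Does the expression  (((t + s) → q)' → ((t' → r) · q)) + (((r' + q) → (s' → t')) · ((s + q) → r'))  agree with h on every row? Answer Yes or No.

Evaluate (((t + s) → q)' → ((t' → r) · q)) + (((r' + q) → (s' → t')) · ((s + q) → r')) on each row and compare to h:
  p=0, q=0, r=0, s=0, t=0: formula gives 1, h = 1 ✓
  p=0, q=0, r=0, s=0, t=1: formula gives 0, h = 0 ✓
  p=0, q=0, r=0, s=1, t=0: formula gives 1, h = 1 ✓
  p=0, q=0, r=0, s=1, t=1: formula gives 1, h = 1 ✓
  …
  p=0, q=1, r=0, s=0, t=1: formula gives 1, but h = 0 ✗
A single disagreement suffices: at (0,1,0,0,1) they differ, so the formula does not compute h.

No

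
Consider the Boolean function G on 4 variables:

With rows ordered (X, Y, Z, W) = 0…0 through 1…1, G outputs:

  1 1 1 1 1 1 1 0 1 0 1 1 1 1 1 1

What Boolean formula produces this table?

G(X, Y, Z, W) = NOT ((((NOT X AND Y) AND Z) AND W) OR (((X AND NOT Y) AND NOT Z) AND W))

G is 0 on only 2 rows — (0,1,1,1), (1,0,0,1). Writing each as a minterm (¬X·Y·Z·W, X·¬Y·¬Z·W) and OR-ing them characterizes exactly where G=0, so G is the negation of that disjunction.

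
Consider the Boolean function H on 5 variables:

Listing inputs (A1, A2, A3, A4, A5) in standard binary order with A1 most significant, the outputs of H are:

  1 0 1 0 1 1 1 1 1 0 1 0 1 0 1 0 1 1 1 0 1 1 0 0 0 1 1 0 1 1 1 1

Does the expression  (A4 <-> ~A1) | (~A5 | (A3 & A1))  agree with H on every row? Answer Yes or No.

Check the formula against H row by row:
  A1=0, A2=0, A3=0, A4=0, A5=0: formula gives 1, H = 1 ✓
  A1=0, A2=0, A3=0, A4=0, A5=1: formula gives 0, H = 0 ✓
  A1=0, A2=0, A3=0, A4=1, A5=0: formula gives 1, H = 1 ✓
  A1=0, A2=0, A3=0, A4=1, A5=1: formula gives 1, but H = 0 ✗
Row (0,0,0,1,1) is a counterexample, so the formula is not equivalent to H.

No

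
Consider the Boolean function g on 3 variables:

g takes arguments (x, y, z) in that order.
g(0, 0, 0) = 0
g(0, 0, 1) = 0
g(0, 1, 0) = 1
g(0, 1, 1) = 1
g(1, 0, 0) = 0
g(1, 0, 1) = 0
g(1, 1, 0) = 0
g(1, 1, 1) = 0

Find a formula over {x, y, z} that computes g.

g(x, y, z) = ((NOT x AND y) AND NOT z) OR ((NOT x AND y) AND z)

Collect the rows where g=1 — (0,1,0), (0,1,1) — and write one minterm per row: ¬x·y·¬z, ¬x·y·z. Their union (logical OR) reproduces the table exactly.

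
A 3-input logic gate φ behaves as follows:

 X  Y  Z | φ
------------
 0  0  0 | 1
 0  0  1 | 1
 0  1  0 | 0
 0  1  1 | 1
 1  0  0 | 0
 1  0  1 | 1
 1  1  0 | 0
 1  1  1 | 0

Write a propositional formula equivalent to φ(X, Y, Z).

φ(X, Y, Z) = ((((~X & ~Y) & ~Z) | ((~X & ~Y) & Z)) | ((~X & Y) & Z)) | ((X & ~Y) & Z)

The 1-rows are (0,0,0), (0,0,1), (0,1,1), (1,0,1). Each contributes one minterm — ¬X·¬Y·¬Z; ¬X·¬Y·Z; ¬X·Y·Z; X·¬Y·Z — and their disjunction is a sum-of-products form of φ.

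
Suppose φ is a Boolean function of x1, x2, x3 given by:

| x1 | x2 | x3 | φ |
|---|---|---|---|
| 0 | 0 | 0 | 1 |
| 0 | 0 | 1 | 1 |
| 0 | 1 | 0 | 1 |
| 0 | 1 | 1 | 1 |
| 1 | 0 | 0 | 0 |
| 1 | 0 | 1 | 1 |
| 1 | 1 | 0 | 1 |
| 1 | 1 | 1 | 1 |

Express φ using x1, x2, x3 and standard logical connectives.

φ(x1, x2, x3) = NOT ((x1 AND NOT x2) AND NOT x3)

Only row (1,0,0) gives 0. So φ is 1 everywhere except there — the complement of the minterm x1·¬x2·¬x3.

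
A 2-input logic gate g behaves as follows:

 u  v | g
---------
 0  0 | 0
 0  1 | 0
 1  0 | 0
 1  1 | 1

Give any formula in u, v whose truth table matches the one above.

g(u, v) = u and v

The output is 1 only when every input is 1 — the AND of all inputs.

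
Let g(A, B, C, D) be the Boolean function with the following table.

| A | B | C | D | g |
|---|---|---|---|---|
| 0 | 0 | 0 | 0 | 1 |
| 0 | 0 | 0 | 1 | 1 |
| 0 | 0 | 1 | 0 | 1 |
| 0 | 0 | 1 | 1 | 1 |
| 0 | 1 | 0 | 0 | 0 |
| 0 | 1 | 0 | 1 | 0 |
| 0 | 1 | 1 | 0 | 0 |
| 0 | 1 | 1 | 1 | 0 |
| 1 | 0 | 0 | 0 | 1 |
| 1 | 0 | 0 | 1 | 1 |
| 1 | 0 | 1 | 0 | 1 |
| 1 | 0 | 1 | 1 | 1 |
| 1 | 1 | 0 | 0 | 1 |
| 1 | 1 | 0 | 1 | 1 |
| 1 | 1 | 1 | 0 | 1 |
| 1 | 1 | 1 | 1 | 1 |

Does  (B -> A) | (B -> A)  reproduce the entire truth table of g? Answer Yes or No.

Test each input against both g and the formula:
  A=0, B=0, C=0, D=0: formula gives 1, g = 1 ✓
  A=0, B=0, C=0, D=1: formula gives 1, g = 1 ✓
  A=0, B=0, C=1, D=0: formula gives 1, g = 1 ✓
  A=0, B=0, C=1, D=1: formula gives 1, g = 1 ✓
  … (the remaining 12 rows also agree.)
No disagreement on any input; they are logically equivalent.

Yes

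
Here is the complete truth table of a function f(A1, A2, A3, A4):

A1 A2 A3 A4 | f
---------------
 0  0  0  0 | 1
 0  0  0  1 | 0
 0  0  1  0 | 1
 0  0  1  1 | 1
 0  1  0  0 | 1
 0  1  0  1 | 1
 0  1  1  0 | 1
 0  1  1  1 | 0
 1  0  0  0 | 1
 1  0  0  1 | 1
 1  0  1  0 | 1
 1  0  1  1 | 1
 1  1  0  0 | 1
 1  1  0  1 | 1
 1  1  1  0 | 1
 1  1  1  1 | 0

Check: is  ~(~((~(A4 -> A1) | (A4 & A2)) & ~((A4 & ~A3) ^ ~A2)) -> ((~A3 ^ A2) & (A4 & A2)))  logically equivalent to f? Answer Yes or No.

Yes

Evaluate ~(~((~(A4 -> A1) | (A4 & A2)) & ~((A4 & ~A3) ^ ~A2)) -> ((~A3 ^ A2) & (A4 & A2))) on each row and compare to f:
  A1=0, A2=0, A3=0, A4=0: formula gives 1, f = 1 ✓
  A1=0, A2=0, A3=0, A4=1: formula gives 0, f = 0 ✓
  A1=0, A2=0, A3=1, A4=0: formula gives 1, f = 1 ✓
  A1=0, A2=0, A3=1, A4=1: formula gives 1, f = 1 ✓
  …and likewise for the remaining 12 rows.
No disagreement on any input; they are logically equivalent.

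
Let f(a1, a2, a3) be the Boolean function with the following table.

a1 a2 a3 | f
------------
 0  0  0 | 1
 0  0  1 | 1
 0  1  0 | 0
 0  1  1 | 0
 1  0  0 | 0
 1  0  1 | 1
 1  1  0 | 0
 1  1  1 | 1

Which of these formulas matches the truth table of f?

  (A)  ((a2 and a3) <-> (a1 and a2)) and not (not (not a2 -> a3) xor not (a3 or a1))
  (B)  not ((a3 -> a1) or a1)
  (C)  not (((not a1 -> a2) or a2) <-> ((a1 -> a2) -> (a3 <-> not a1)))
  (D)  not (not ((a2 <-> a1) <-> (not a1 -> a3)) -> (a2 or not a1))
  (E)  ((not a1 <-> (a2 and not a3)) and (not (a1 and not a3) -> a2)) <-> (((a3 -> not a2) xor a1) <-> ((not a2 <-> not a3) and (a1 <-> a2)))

(B) disagrees with f on (0,0,0) (formula → 0, table → 1); rule it out.
(C) disagrees with f on (0,0,0) (formula → 0, table → 1); rule it out.
(D) disagrees with f on (0,0,0) (formula → 0, table → 1); rule it out.
(E) disagrees with f on (0,0,0) (formula → 0, table → 1); rule it out.
(A) is the remaining candidate, and it agrees with f on all 8 inputs.

A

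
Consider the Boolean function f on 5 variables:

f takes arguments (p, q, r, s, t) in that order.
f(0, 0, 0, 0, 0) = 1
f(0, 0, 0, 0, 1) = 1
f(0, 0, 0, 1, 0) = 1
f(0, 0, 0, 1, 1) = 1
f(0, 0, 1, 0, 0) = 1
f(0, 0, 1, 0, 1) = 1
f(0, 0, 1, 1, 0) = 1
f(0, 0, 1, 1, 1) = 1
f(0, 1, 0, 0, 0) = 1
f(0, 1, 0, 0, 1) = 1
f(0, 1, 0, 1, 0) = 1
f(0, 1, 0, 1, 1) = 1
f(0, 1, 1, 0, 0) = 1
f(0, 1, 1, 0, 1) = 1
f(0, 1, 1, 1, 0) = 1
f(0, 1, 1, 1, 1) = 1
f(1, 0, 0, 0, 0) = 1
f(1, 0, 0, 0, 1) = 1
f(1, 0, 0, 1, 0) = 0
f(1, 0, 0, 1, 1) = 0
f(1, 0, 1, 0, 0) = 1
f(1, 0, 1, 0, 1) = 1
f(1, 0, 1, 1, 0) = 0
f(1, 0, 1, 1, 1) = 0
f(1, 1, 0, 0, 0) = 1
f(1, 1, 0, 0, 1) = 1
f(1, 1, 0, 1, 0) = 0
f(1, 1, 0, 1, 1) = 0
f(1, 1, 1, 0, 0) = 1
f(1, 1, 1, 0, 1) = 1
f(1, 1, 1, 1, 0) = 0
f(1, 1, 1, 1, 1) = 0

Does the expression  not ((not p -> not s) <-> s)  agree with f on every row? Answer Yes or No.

Yes

Check the formula against f row by row:
  p=0, q=0, r=0, s=0, t=0: formula gives 1, f = 1 ✓
  p=0, q=0, r=0, s=0, t=1: formula gives 1, f = 1 ✓
  p=0, q=0, r=0, s=1, t=0: formula gives 1, f = 1 ✓
  p=0, q=0, r=0, s=1, t=1: formula gives 1, f = 1 ✓
  …and likewise for the remaining 28 rows.
No disagreement on any input; they are logically equivalent.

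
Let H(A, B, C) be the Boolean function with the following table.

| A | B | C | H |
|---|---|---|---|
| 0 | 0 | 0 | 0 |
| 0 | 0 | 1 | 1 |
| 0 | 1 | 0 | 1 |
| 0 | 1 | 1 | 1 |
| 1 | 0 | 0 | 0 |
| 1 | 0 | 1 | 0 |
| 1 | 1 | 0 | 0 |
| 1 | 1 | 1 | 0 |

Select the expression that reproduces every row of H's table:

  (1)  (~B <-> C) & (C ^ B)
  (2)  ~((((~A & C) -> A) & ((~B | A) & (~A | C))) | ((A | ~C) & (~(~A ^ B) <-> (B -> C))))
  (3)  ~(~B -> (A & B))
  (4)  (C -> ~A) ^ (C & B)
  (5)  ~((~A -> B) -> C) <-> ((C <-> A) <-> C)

2

(1): at (0,1,1) it gives 0, but H = 1 — eliminated.
(3): at (0,0,0) it gives 1, but H = 0 — eliminated.
(4): at (0,0,0) it gives 1, but H = 0 — eliminated.
(5): at (0,0,0) it gives 1, but H = 0 — eliminated.
(2) is the remaining candidate, and it agrees with H on all 8 inputs.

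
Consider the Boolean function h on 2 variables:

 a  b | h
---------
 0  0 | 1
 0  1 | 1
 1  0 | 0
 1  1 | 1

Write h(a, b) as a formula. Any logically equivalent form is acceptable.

Only row (1,0) gives 0. So h is 1 everywhere except there — the complement of the minterm a·¬b.

h(a, b) = NOT (a AND NOT b)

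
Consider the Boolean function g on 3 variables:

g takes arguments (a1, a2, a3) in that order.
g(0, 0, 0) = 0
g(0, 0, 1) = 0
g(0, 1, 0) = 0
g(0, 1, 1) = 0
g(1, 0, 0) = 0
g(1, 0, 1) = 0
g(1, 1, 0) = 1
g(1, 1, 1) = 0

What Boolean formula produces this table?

g(a1, a2, a3) = (a1 ∧ a2) ∧ ¬a3

Only row (1,1,0) gives 1. That row's minterm a1·a2·¬a3 is g directly.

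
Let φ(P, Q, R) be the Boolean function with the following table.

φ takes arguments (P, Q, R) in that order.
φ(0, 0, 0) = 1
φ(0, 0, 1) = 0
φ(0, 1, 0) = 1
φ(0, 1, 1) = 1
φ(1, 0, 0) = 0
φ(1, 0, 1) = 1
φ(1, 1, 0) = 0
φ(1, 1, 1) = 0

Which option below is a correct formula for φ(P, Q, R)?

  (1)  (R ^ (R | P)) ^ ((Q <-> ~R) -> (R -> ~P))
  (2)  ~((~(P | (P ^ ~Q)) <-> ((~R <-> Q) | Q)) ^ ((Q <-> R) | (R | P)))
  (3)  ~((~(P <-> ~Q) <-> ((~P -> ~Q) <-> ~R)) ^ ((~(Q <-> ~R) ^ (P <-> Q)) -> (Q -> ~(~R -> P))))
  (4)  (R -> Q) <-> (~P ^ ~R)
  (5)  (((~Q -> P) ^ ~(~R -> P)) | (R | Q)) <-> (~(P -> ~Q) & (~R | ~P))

3

(1) fails at (0,0,1): the formula yields 1, φ is 0.
(2) fails at (0,1,0): the formula yields 0, φ is 1.
(4) fails at (0,0,0): the formula yields 0, φ is 1.
(5) fails at (0,0,0): the formula yields 0, φ is 1.
That leaves (3). Evaluating it on every row reproduces the table of φ exactly.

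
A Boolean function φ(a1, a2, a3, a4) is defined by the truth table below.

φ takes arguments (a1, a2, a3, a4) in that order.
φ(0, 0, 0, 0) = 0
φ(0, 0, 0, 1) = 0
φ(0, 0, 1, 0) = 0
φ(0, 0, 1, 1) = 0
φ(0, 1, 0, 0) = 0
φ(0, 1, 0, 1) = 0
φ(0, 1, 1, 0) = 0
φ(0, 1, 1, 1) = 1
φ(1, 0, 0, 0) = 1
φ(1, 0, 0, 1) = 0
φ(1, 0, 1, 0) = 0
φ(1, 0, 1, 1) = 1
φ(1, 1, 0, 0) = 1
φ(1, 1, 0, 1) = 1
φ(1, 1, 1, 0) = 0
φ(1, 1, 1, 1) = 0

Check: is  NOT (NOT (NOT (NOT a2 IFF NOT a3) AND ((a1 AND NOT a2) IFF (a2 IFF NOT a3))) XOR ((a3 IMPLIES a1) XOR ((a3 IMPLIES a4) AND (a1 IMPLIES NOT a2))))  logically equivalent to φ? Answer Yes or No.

Evaluate NOT (NOT (NOT (NOT a2 IFF NOT a3) AND ((a1 AND NOT a2) IFF (a2 IFF NOT a3))) XOR ((a3 IMPLIES a1) XOR ((a3 IMPLIES a4) AND (a1 IMPLIES NOT a2)))) on each row and compare to φ:
  a1=0, a2=0, a3=0, a4=0: formula gives 0, φ = 0 ✓
  a1=0, a2=0, a3=0, a4=1: formula gives 0, φ = 0 ✓
  a1=0, a2=0, a3=1, a4=0: formula gives 0, φ = 0 ✓
  a1=0, a2=0, a3=1, a4=1: formula gives 1, but φ = 0 ✗
A single disagreement suffices: at (0,0,1,1) they differ, so the formula does not compute φ.

No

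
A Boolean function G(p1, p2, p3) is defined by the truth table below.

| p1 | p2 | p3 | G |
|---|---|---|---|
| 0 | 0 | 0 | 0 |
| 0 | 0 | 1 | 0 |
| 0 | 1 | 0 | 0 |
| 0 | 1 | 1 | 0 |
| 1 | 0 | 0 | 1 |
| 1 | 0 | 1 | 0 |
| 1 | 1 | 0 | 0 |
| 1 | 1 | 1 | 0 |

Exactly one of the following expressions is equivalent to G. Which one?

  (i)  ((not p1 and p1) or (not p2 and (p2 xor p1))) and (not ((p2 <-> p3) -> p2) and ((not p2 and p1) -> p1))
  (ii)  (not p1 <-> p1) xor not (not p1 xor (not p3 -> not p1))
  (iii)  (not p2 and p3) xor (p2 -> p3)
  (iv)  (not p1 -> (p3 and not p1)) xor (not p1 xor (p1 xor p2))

(ii) disagrees with G on (0,0,0) (formula → 1, table → 0); rule it out.
(iii) disagrees with G on (0,0,0) (formula → 1, table → 0); rule it out.
(iv) disagrees with G on (0,0,0) (formula → 1, table → 0); rule it out.
That leaves (i). Evaluating it on every row reproduces the table of G exactly.

i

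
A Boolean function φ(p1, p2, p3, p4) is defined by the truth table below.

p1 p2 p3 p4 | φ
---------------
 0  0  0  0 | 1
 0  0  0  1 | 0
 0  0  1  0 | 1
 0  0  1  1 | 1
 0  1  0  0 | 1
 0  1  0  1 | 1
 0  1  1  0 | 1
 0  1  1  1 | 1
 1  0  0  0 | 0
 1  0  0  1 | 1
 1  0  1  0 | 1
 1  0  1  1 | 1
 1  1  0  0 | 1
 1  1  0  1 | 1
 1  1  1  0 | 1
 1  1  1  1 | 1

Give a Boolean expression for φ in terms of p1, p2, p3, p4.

φ(p1, p2, p3, p4) = NOT ((((NOT p1 AND NOT p2) AND NOT p3) AND p4) OR (((p1 AND NOT p2) AND NOT p3) AND NOT p4))

The 0-rows are (0,0,0,1), (1,0,0,0). Take each as a conjunction (¬p1·¬p2·¬p3·p4, p1·¬p2·¬p3·¬p4), form their disjunction, and complement — that gives a formula that is 1 everywhere φ is.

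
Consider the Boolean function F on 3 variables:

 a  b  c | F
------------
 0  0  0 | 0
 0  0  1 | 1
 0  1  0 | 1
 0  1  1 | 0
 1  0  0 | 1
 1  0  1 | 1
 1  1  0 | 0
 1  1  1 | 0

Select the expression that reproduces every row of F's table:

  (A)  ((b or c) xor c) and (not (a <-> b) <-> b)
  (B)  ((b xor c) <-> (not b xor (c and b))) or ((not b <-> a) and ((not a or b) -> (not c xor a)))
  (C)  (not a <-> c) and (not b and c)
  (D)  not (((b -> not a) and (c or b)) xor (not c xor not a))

(A) fails at (0,0,1): the formula yields 0, F is 1.
(C) fails at (0,1,0): the formula yields 0, F is 1.
(D) fails at (0,0,0): the formula yields 1, F is 0.
(B) is the remaining candidate, and it agrees with F on all 8 inputs.

B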